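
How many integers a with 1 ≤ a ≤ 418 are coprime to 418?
180

The number of a ∈ {1, ..., 418} with gcd(a, 418) = 1 is by definition Euler's totient φ(418). φ is multiplicative, with φ(p^e) = p^e − p^(e−1). Factorise 418 = 2 · 11 · 19. Then
  φ(418) = (2 − 1) · (11 − 1) · (19 − 1) = 1 · 10 · 18 = 180.
So there are 180 such integers.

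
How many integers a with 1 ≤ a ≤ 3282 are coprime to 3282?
1092

The number of a ∈ {1, ..., 3282} with gcd(a, 3282) = 1 is by definition Euler's totient φ(3282). φ is multiplicative, with φ(p^e) = p^e − p^(e−1). Factorise 3282 = 2 · 3 · 547. Then
  φ(3282) = (2 − 1) · (3 − 1) · (547 − 1) = 1 · 2 · 546 = 1092.
So there are 1092 such integers.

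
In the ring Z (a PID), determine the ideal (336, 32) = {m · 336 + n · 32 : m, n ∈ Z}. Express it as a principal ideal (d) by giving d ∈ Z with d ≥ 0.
In the PID Z, (a, b) is generated by gcd(a, b). Compute gcd(336, 32) with the extended Euclidean algorithm, tracking rows (r, s, t) with s·336 + t·32 = r:
  row A: (336, 1, 0)   [1·336 + 0·32 = 336]
  row B: (32, 0, 1)   [0·336 + 1·32 = 32]
  336 = 10·32 + 16   → row C = row A − 10·row B = (16, 1, −10)   [check: 1·336 − 10·32 = 16]
  32 = 2·16 + 0   → remainder 0, stop. gcd = 16 (last nonzero row C).
So gcd(336, 32) = 16, with Bézout identity 1·336 − 10·32 = 16. Containment (⊇): the Bézout identity exhibits 16 as an element of (336, 32), giving (16) ⊆ (336, 32). Containment (⊆): since 16 | 336 and 16 | 32 (336 = 16·21, 32 = 16·2), every Z-linear combination of 336 and 32 is divisible by 16, so (336, 32) ⊆ (16). Therefore (336, 32) = (16), d = 16.

Final answer: (336, 32) = (16); d = 16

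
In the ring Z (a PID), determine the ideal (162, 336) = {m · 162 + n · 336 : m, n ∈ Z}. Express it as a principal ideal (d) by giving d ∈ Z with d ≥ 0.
(162, 336) = (6); d = 6

In the PID Z, (a, b) is generated by gcd(a, b). Compute gcd(336, 162) with the extended Euclidean algorithm, tracking rows (r, s, t) with s·336 + t·162 = r:
  row A: (336, 1, 0)   [1·336 + 0·162 = 336]
  row B: (162, 0, 1)   [0·336 + 1·162 = 162]
  336 = 2·162 + 12   → row C = row A − 2·row B = (12, 1, −2)   [check: 1·336 − 2·162 = 12]
  162 = 13·12 + 6   → row D = row B − 13·row C = (6, −13, 27)   [check: −13·336 + 27·162 = 6]
  12 = 2·6 + 0   → remainder 0, stop. gcd = 6 (last nonzero row D).
So gcd(162, 336) = 6, with Bézout identity −13·336 + 27·162 = 6. Containment (⊇): the Bézout identity exhibits 6 as an element of (162, 336), giving (6) ⊆ (162, 336). Containment (⊆): since 6 | 162 and 6 | 336 (162 = 6·27, 336 = 6·56), every Z-linear combination of 162 and 336 is divisible by 6, so (162, 336) ⊆ (6). Therefore (162, 336) = (6), d = 6.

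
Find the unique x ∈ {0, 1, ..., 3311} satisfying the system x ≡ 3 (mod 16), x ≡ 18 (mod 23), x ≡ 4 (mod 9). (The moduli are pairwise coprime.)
x ≡ 1651 (mod 3312); the representative in [0, 3312) is 1651

The moduli 16, 23, 9 are pairwise coprime, so by the CRT there is a unique solution mod 16·23·9 = 3312.
Solve by successive substitution. Start with x ≡ 3 (mod 16).
  Combine with x ≡ 18 (mod 23): write x = 3 + 16·t and require 3 + 16·t ≡ 18 (mod 23), i.e. 16·t ≡ 18 − 3 ≡ 15 (mod 23). Since 16^(−1) ≡ 13 (mod 23), t ≡ 13·15 ≡ 11 (mod 23). So x ≡ 3 + 16·11 = 179 (mod 368).
  Combine with x ≡ 4 (mod 9): write x = 179 + 368·t and require 179 + 368·t ≡ 4 (mod 9), i.e. 368·t ≡ 4 − 179 ≡ 5 (mod 9). Since 368^(−1) ≡ 8 (mod 9) (368 ≡ 8 (mod 9)), t ≡ 8·5 ≡ 4 (mod 9). So x ≡ 179 + 368·4 = 1651 (mod 3312).
Unique solution in [0, 3312): x = 1651.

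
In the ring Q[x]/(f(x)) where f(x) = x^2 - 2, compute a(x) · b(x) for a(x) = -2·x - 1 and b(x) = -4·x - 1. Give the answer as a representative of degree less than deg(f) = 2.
First multiply in Q[x] without reducing: a · b = 8·x^2 + 6·x + 1. Now divide by f(x) = x^2 - 2, eliminating the leading term at each step:
  leading term 8·x^2: subtract (8)·f(x) = 8·x^2 - 16, leaving 6·x + 17
The degree is now < 2, so this is the remainder. Hence a · b ≡ 6·x + 17 in Q[x]/(f).

Final answer: a · b ≡ 6·x + 17 (mod f(x))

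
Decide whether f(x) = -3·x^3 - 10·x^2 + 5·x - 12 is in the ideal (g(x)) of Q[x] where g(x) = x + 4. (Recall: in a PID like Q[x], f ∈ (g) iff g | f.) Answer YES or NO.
In Q[x] the ideal (g) consists of all multiples of g, so f ∈ (g) iff g | f, i.e. iff the remainder of f on division by g is 0. Divide f by g (g is monic, so eliminate the leading term of the running remainder at each step):
  leading term -3·x^3: subtract (-3·x^2)·g(x) = -3·x^3 - 12·x^2, leaving 2·x^2 + 5·x - 12
  leading term 2·x^2: subtract (2·x)·g(x) = 2·x^2 + 8·x, leaving -3·x - 12
  leading term -3·x: subtract (-3)·g(x) = -3·x - 12, leaving 0
The remainder is 0, so f(x) = g(x) · h(x) with h(x) = -3·x^2 + 2·x - 3. Hence g | f, i.e. f ∈ (g).

Final answer: YES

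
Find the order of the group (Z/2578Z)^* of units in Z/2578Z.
|(Z/2578Z)^*| = 1288

(Z/2578Z)^* consists of the classes a with gcd(a, 2578) = 1, so its order is φ(2578). φ is multiplicative, with φ(p^e) = p^e − p^(e−1). Factorise 2578 = 2 · 1289. Then
  φ(2578) = (2 − 1) · (1289 − 1) = 1 · 1288 = 1288.
Thus |(Z/2578Z)^*| = 1288.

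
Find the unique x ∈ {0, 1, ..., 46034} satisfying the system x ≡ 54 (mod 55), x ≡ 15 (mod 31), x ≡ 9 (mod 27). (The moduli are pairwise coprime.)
The moduli 55, 31, 27 are pairwise coprime, so by the CRT there is a unique solution mod 55·31·27 = 46035.
Solve by successive substitution. Start with x ≡ 54 (mod 55).
  Combine with x ≡ 15 (mod 31): write x = 54 + 55·t and require 54 + 55·t ≡ 15 (mod 31), i.e. 55·t ≡ 15 − 54 ≡ 23 (mod 31). Since 55^(−1) ≡ 22 (mod 31) (55 ≡ 24 (mod 31)), t ≡ 22·23 ≡ 10 (mod 31). So x ≡ 54 + 55·10 = 604 (mod 1705).
  Combine with x ≡ 9 (mod 27): write x = 604 + 1705·t and require 604 + 1705·t ≡ 9 (mod 27), i.e. 1705·t ≡ 9 − 604 ≡ 26 (mod 27). Since 1705^(−1) ≡ 7 (mod 27) (1705 ≡ 4 (mod 27)), t ≡ 7·26 ≡ 20 (mod 27). So x ≡ 604 + 1705·20 = 34704 (mod 46035).
Unique solution in [0, 46035): x = 34704.

Final answer: x ≡ 34704 (mod 46035); the representative in [0, 46035) is 34704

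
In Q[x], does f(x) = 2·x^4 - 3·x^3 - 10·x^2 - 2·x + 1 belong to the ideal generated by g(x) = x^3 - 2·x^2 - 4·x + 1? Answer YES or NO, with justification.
In Q[x] the ideal (g) consists of all multiples of g, so f ∈ (g) iff g | f, i.e. iff the remainder of f on division by g is 0. Divide f by g (g is monic, so eliminate the leading term of the running remainder at each step):
  leading term 2·x^4: subtract (2·x)·g(x) = 2·x^4 - 4·x^3 - 8·x^2 + 2·x, leaving x^3 - 2·x^2 - 4·x + 1
  leading term x^3: subtract (1)·g(x) = x^3 - 2·x^2 - 4·x + 1, leaving 0
The remainder is 0, so f(x) = g(x) · h(x) with h(x) = 2·x + 1. Hence g | f, i.e. f ∈ (g).

Final answer: YES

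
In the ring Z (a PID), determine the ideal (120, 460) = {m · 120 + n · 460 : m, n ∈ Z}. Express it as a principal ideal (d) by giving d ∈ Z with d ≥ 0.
In the PID Z, (a, b) is generated by gcd(a, b). Compute gcd(460, 120) with the extended Euclidean algorithm, tracking rows (r, s, t) with s·460 + t·120 = r:
  row A: (460, 1, 0)   [1·460 + 0·120 = 460]
  row B: (120, 0, 1)   [0·460 + 1·120 = 120]
  460 = 3·120 + 100   → row C = row A − 3·row B = (100, 1, −3)   [check: 1·460 − 3·120 = 100]
  120 = 1·100 + 20   → row D = row B − 1·row C = (20, −1, 4)   [check: −1·460 + 4·120 = 20]
  100 = 5·20 + 0   → remainder 0, stop. gcd = 20 (last nonzero row D).
So gcd(120, 460) = 20, with Bézout identity −1·460 + 4·120 = 20. Containment (⊇): the Bézout identity exhibits 20 as an element of (120, 460), giving (20) ⊆ (120, 460). Containment (⊆): since 20 | 120 and 20 | 460 (120 = 20·6, 460 = 20·23), every Z-linear combination of 120 and 460 is divisible by 20, so (120, 460) ⊆ (20). Therefore (120, 460) = (20), d = 20.

Final answer: (120, 460) = (20); d = 20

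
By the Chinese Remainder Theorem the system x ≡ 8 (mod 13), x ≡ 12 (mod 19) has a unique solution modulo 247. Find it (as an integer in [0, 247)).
The moduli 13, 19 are pairwise coprime, so by the CRT there is a unique solution mod 13·19 = 247.
Solve by successive substitution. Start with x ≡ 8 (mod 13).
  Combine with x ≡ 12 (mod 19): write x = 8 + 13·t and require 8 + 13·t ≡ 12 (mod 19), i.e. 13·t ≡ 12 − 8 ≡ 4 (mod 19). Since 13^(−1) ≡ 3 (mod 19), t ≡ 3·4 ≡ 12 (mod 19). So x ≡ 8 + 13·12 = 164 (mod 247).
Unique solution in [0, 247): x = 164.

Final answer: x ≡ 164 (mod 247); the representative in [0, 247) is 164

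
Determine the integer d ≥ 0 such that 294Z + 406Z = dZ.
(294, 406) = (14); d = 14

In the PID Z, (a, b) is generated by gcd(a, b). Compute gcd(406, 294) with the extended Euclidean algorithm, tracking rows (r, s, t) with s·406 + t·294 = r:
  row A: (406, 1, 0)   [1·406 + 0·294 = 406]
  row B: (294, 0, 1)   [0·406 + 1·294 = 294]
  406 = 1·294 + 112   → row C = row A − 1·row B = (112, 1, −1)   [check: 1·406 − 1·294 = 112]
  294 = 2·112 + 70   → row D = row B − 2·row C = (70, −2, 3)   [check: −2·406 + 3·294 = 70]
  112 = 1·70 + 42   → row E = row C − 1·row D = (42, 3, −4)   [check: 3·406 − 4·294 = 42]
  70 = 1·42 + 28   → row F = row D − 1·row E = (28, −5, 7)   [check: −5·406 + 7·294 = 28]
  42 = 1·28 + 14   → row G = row E − 1·row F = (14, 8, −11)   [check: 8·406 − 11·294 = 14]
  28 = 2·14 + 0   → remainder 0, stop. gcd = 14 (last nonzero row G).
So gcd(294, 406) = 14, with Bézout identity 8·406 − 11·294 = 14. Containment (⊇): the Bézout identity exhibits 14 as an element of (294, 406), giving (14) ⊆ (294, 406). Containment (⊆): since 14 | 294 and 14 | 406 (294 = 14·21, 406 = 14·29), every Z-linear combination of 294 and 406 is divisible by 14, so (294, 406) ⊆ (14). Therefore (294, 406) = (14), d = 14.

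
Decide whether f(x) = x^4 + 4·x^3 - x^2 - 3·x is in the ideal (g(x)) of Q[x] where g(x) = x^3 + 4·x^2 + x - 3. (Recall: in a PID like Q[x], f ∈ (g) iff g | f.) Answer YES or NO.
In Q[x] the ideal (g) consists of all multiples of g, so f ∈ (g) iff g | f, i.e. iff the remainder of f on division by g is 0. Divide f by g (g is monic, so eliminate the leading term of the running remainder at each step):
  leading term x^4: subtract (x)·g(x) = x^4 + 4·x^3 + x^2 - 3·x, leaving -2·x^2
The remainder r(x) = -2·x^2 ≠ 0 (and deg r < deg g), so g ∤ f, i.e. f ∉ (g).

Final answer: NO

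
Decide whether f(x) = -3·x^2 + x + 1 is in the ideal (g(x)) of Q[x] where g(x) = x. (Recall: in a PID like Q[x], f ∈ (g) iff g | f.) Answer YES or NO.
In Q[x] the ideal (g) consists of all multiples of g, so f ∈ (g) iff g | f, i.e. iff the remainder of f on division by g is 0. Divide f by g (g is monic, so eliminate the leading term of the running remainder at each step):
  leading term -3·x^2: subtract (-3·x)·g(x) = -3·x^2, leaving x + 1
  leading term x: subtract (1)·g(x) = x, leaving 1
The remainder r(x) = 1 ≠ 0 (and deg r < deg g), so g ∤ f, i.e. f ∉ (g).

Final answer: NO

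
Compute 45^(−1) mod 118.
45^(−1) ≡ 21 (mod 118)

Apply the extended Euclidean algorithm to (118, 45), tracking rows (r, s, t) with s·118 + t·45 = r. Each division r_prev = q·r_cur + r_new produces the new row as (previous row) − q·(current row):
  row A: (118, 1, 0)   [1·118 + 0·45 = 118]
  row B: (45, 0, 1)   [0·118 + 1·45 = 45]
  118 = 2·45 + 28   → row C = row A − 2·row B = (28, 1, −2)   [check: 1·118 − 2·45 = 28]
  45 = 1·28 + 17   → row D = row B − 1·row C = (17, −1, 3)   [check: −1·118 + 3·45 = 17]
  28 = 1·17 + 11   → row E = row C − 1·row D = (11, 2, −5)   [check: 2·118 − 5·45 = 11]
  17 = 1·11 + 6   → row F = row D − 1·row E = (6, −3, 8)   [check: −3·118 + 8·45 = 6]
  11 = 1·6 + 5   → row G = row E − 1·row F = (5, 5, −13)   [check: 5·118 − 13·45 = 5]
  6 = 1·5 + 1   → row H = row F − 1·row G = (1, −8, 21)   [check: −8·118 + 21·45 = 1]
  5 = 5·1 + 0   → remainder 0, stop. gcd = 1 (last nonzero row H).
The gcd is 1, so 45 is invertible mod 118. The last nonzero row gives −8·118 + 21·45 = 1, so t = 21. So 45^(−1) ≡ 21 (mod 118). Verify: 45 · 21 = 945 ≡ 1 (mod 118). ✓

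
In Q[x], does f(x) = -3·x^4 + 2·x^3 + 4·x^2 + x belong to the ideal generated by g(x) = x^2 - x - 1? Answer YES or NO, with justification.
YES

In Q[x] the ideal (g) consists of all multiples of g, so f ∈ (g) iff g | f, i.e. iff the remainder of f on division by g is 0. Divide f by g (g is monic, so eliminate the leading term of the running remainder at each step):
  leading term -3·x^4: subtract (-3·x^2)·g(x) = -3·x^4 + 3·x^3 + 3·x^2, leaving -x^3 + x^2 + x
  leading term -x^3: subtract (-x)·g(x) = -x^3 + x^2 + x, leaving 0
The remainder is 0, so f(x) = g(x) · h(x) with h(x) = -3·x^2 - x. Hence g | f, i.e. f ∈ (g).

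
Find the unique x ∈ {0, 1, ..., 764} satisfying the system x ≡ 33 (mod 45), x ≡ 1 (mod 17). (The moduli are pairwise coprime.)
x ≡ 528 (mod 765); the representative in [0, 765) is 528

The moduli 45, 17 are pairwise coprime, so by the CRT there is a unique solution mod 45·17 = 765.
Solve by successive substitution. Start with x ≡ 33 (mod 45).
  Combine with x ≡ 1 (mod 17): write x = 33 + 45·t and require 33 + 45·t ≡ 1 (mod 17), i.e. 45·t ≡ 1 − 33 ≡ 2 (mod 17). Since 45^(−1) ≡ 14 (mod 17) (45 ≡ 11 (mod 17)), t ≡ 14·2 ≡ 11 (mod 17). So x ≡ 33 + 45·11 = 528 (mod 765).
Unique solution in [0, 765): x = 528.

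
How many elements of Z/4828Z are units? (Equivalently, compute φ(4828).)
An element a ∈ Z/4828Z is a unit iff gcd(a, 4828) = 1, so the number of units is φ(4828). φ is multiplicative, with φ(p^e) = p^e − p^(e−1). Factorise 4828 = 2^2 · 17 · 71. Then
  φ(4828) = (2^2 − 2^1) · (17 − 1) · (71 − 1) = 2 · 16 · 70 = 2240.

Final answer: Z/4828Z has φ(4828) = 2240 units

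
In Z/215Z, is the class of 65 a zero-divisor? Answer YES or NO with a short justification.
gcd(65, 215) = 5 > 1, so 65 is not a unit in Z/215Z. In Z/nZ every nonzero non-unit is a zero-divisor: explicitly, take b = 215/gcd = 43 ≠ 0 (mod 215); then 65·43 = 2795 = 13·215, i.e. 65·43 ≡ 0 (mod 215). So 65 is a zero-divisor.

Final answer: YES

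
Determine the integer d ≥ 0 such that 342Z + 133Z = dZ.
(342, 133) = (19); d = 19

In the PID Z, (a, b) is generated by gcd(a, b). Compute gcd(342, 133) with the extended Euclidean algorithm, tracking rows (r, s, t) with s·342 + t·133 = r:
  row A: (342, 1, 0)   [1·342 + 0·133 = 342]
  row B: (133, 0, 1)   [0·342 + 1·133 = 133]
  342 = 2·133 + 76   → row C = row A − 2·row B = (76, 1, −2)   [check: 1·342 − 2·133 = 76]
  133 = 1·76 + 57   → row D = row B − 1·row C = (57, −1, 3)   [check: −1·342 + 3·133 = 57]
  76 = 1·57 + 19   → row E = row C − 1·row D = (19, 2, −5)   [check: 2·342 − 5·133 = 19]
  57 = 3·19 + 0   → remainder 0, stop. gcd = 19 (last nonzero row E).
So gcd(342, 133) = 19, with Bézout identity 2·342 − 5·133 = 19. Containment (⊇): the Bézout identity exhibits 19 as an element of (342, 133), giving (19) ⊆ (342, 133). Containment (⊆): since 19 | 342 and 19 | 133 (342 = 19·18, 133 = 19·7), every Z-linear combination of 342 and 133 is divisible by 19, so (342, 133) ⊆ (19). Therefore (342, 133) = (19), d = 19.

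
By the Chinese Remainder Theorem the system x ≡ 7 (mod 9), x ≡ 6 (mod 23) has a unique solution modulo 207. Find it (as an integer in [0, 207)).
The moduli 9, 23 are pairwise coprime, so by the CRT there is a unique solution mod 9·23 = 207.
Solve by successive substitution. Start with x ≡ 7 (mod 9).
  Combine with x ≡ 6 (mod 23): write x = 7 + 9·t and require 7 + 9·t ≡ 6 (mod 23), i.e. 9·t ≡ 6 − 7 ≡ 22 (mod 23). Since 9^(−1) ≡ 18 (mod 23), t ≡ 18·22 ≡ 5 (mod 23). So x ≡ 7 + 9·5 = 52 (mod 207).
Unique solution in [0, 207): x = 52.

Final answer: x ≡ 52 (mod 207); the representative in [0, 207) is 52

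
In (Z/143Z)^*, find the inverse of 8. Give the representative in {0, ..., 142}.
Apply the extended Euclidean algorithm to (143, 8), tracking rows (r, s, t) with s·143 + t·8 = r. Each division r_prev = q·r_cur + r_new produces the new row as (previous row) − q·(current row):
  row A: (143, 1, 0)   [1·143 + 0·8 = 143]
  row B: (8, 0, 1)   [0·143 + 1·8 = 8]
  143 = 17·8 + 7   → row C = row A − 17·row B = (7, 1, −17)   [check: 1·143 − 17·8 = 7]
  8 = 1·7 + 1   → row D = row B − 1·row C = (1, −1, 18)   [check: −1·143 + 18·8 = 1]
  7 = 7·1 + 0   → remainder 0, stop. gcd = 1 (last nonzero row D).
The gcd is 1, so 8 is invertible mod 143. The last nonzero row gives −1·143 + 18·8 = 1, so t = 18. So 8^(−1) ≡ 18 (mod 143). Verify: 8 · 18 = 144 ≡ 1 (mod 143). ✓

Final answer: 8^(−1) ≡ 18 (mod 143)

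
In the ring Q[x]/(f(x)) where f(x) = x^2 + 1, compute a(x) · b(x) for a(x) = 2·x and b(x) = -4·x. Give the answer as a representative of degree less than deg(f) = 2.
a · b ≡ 8 (mod f(x))

First multiply in Q[x] without reducing: a · b = -8·x^2. Now divide by f(x) = x^2 + 1, eliminating the leading term at each step:
  leading term -8·x^2: subtract (-8)·f(x) = -8·x^2 - 8, leaving 8
The degree is now < 2, so this is the remainder. Hence a · b ≡ 8 in Q[x]/(f).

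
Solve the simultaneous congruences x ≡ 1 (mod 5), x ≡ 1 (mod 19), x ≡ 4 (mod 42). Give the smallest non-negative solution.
The moduli 5, 19, 42 are pairwise coprime, so by the CRT there is a unique solution mod 5·19·42 = 3990.
Solve by successive substitution. Start with x ≡ 1 (mod 5).
  Combine with x ≡ 1 (mod 19): write x = 1 + 5·t and require 1 + 5·t ≡ 1 (mod 19), i.e. 5·t ≡ 1 − 1 ≡ 0 (mod 19). Since 5^(−1) ≡ 4 (mod 19), t ≡ 4·0 ≡ 0 (mod 19). So x ≡ 1 + 5·0 = 1 (mod 95).
  Combine with x ≡ 4 (mod 42): write x = 1 + 95·t and require 1 + 95·t ≡ 4 (mod 42), i.e. 95·t ≡ 4 − 1 ≡ 3 (mod 42). Since 95^(−1) ≡ 23 (mod 42) (95 ≡ 11 (mod 42)), t ≡ 23·3 ≡ 27 (mod 42). So x ≡ 1 + 95·27 = 2566 (mod 3990).
Unique solution in [0, 3990): x = 2566.

Final answer: x ≡ 2566 (mod 3990); the representative in [0, 3990) is 2566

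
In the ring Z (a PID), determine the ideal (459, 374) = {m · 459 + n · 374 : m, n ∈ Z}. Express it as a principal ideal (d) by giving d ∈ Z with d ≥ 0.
(459, 374) = (17); d = 17

In the PID Z, (a, b) is generated by gcd(a, b). Compute gcd(459, 374) with the extended Euclidean algorithm, tracking rows (r, s, t) with s·459 + t·374 = r:
  row A: (459, 1, 0)   [1·459 + 0·374 = 459]
  row B: (374, 0, 1)   [0·459 + 1·374 = 374]
  459 = 1·374 + 85   → row C = row A − 1·row B = (85, 1, −1)   [check: 1·459 − 1·374 = 85]
  374 = 4·85 + 34   → row D = row B − 4·row C = (34, −4, 5)   [check: −4·459 + 5·374 = 34]
  85 = 2·34 + 17   → row E = row C − 2·row D = (17, 9, −11)   [check: 9·459 − 11·374 = 17]
  34 = 2·17 + 0   → remainder 0, stop. gcd = 17 (last nonzero row E).
So gcd(459, 374) = 17, with Bézout identity 9·459 − 11·374 = 17. Containment (⊇): the Bézout identity exhibits 17 as an element of (459, 374), giving (17) ⊆ (459, 374). Containment (⊆): since 17 | 459 and 17 | 374 (459 = 17·27, 374 = 17·22), every Z-linear combination of 459 and 374 is divisible by 17, so (459, 374) ⊆ (17). Therefore (459, 374) = (17), d = 17.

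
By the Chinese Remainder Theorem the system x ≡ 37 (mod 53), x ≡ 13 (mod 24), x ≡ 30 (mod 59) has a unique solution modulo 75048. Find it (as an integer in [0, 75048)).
The moduli 53, 24, 59 are pairwise coprime, so by the CRT there is a unique solution mod 53·24·59 = 75048.
Solve by successive substitution. Start with x ≡ 37 (mod 53).
  Combine with x ≡ 13 (mod 24): write x = 37 + 53·t and require 37 + 53·t ≡ 13 (mod 24), i.e. 53·t ≡ 13 − 37 ≡ 0 (mod 24). Since 53^(−1) ≡ 5 (mod 24) (53 ≡ 5 (mod 24)), t ≡ 5·0 ≡ 0 (mod 24). So x ≡ 37 + 53·0 = 37 (mod 1272).
  Combine with x ≡ 30 (mod 59): write x = 37 + 1272·t and require 37 + 1272·t ≡ 30 (mod 59), i.e. 1272·t ≡ 30 − 37 ≡ 52 (mod 59). Since 1272^(−1) ≡ 34 (mod 59) (1272 ≡ 33 (mod 59)), t ≡ 34·52 ≡ 57 (mod 59). So x ≡ 37 + 1272·57 = 72541 (mod 75048).
Unique solution in [0, 75048): x = 72541.

Final answer: x ≡ 72541 (mod 75048); the representative in [0, 75048) is 72541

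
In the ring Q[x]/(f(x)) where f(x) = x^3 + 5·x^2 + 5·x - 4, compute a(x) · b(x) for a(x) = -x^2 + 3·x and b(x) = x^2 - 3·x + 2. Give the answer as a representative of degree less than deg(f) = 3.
First multiply in Q[x] without reducing: a · b = -x^4 + 6·x^3 - 11·x^2 + 6·x. Now divide by f(x) = x^3 + 5·x^2 + 5·x - 4, eliminating the leading term at each step:
  leading term -x^4: subtract (-x)·f(x) = -x^4 - 5·x^3 - 5·x^2 + 4·x, leaving 11·x^3 - 6·x^2 + 2·x
  leading term 11·x^3: subtract (11)·f(x) = 11·x^3 + 55·x^2 + 55·x - 44, leaving -61·x^2 - 53·x + 44
The degree is now < 3, so this is the remainder. Hence a · b ≡ -61·x^2 - 53·x + 44 in Q[x]/(f).

Final answer: a · b ≡ -61·x^2 - 53·x + 44 (mod f(x))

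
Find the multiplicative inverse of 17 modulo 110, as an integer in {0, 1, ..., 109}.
17^(−1) ≡ 13 (mod 110)

Apply the extended Euclidean algorithm to (110, 17), tracking rows (r, s, t) with s·110 + t·17 = r. Each division r_prev = q·r_cur + r_new produces the new row as (previous row) − q·(current row):
  row A: (110, 1, 0)   [1·110 + 0·17 = 110]
  row B: (17, 0, 1)   [0·110 + 1·17 = 17]
  110 = 6·17 + 8   → row C = row A − 6·row B = (8, 1, −6)   [check: 1·110 − 6·17 = 8]
  17 = 2·8 + 1   → row D = row B − 2·row C = (1, −2, 13)   [check: −2·110 + 13·17 = 1]
  8 = 8·1 + 0   → remainder 0, stop. gcd = 1 (last nonzero row D).
The gcd is 1, so 17 is invertible mod 110. The last nonzero row gives −2·110 + 13·17 = 1, so t = 13. So 17^(−1) ≡ 13 (mod 110). Verify: 17 · 13 = 221 ≡ 1 (mod 110). ✓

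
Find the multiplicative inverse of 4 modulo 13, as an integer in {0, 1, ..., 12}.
Apply the extended Euclidean algorithm to (13, 4), tracking rows (r, s, t) with s·13 + t·4 = r. Each division r_prev = q·r_cur + r_new produces the new row as (previous row) − q·(current row):
  row A: (13, 1, 0)   [1·13 + 0·4 = 13]
  row B: (4, 0, 1)   [0·13 + 1·4 = 4]
  13 = 3·4 + 1   → row C = row A − 3·row B = (1, 1, −3)   [check: 1·13 − 3·4 = 1]
  4 = 4·1 + 0   → remainder 0, stop. gcd = 1 (last nonzero row C).
The gcd is 1, so 4 is invertible mod 13. The last nonzero row gives 1·13 − 3·4 = 1, so t = −3. So 4^(−1) ≡ −3 ≡ 10 (mod 13). Verify: 4 · 10 = 40 ≡ 1 (mod 13). ✓

Final answer: 4^(−1) ≡ 10 (mod 13)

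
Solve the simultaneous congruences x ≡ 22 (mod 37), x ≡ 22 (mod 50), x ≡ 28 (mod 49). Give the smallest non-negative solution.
x ≡ 44422 (mod 90650); the representative in [0, 90650) is 44422

The moduli 37, 50, 49 are pairwise coprime, so by the CRT there is a unique solution mod 37·50·49 = 90650.
Solve by successive substitution. Start with x ≡ 22 (mod 37).
  Combine with x ≡ 22 (mod 50): write x = 22 + 37·t and require 22 + 37·t ≡ 22 (mod 50), i.e. 37·t ≡ 22 − 22 ≡ 0 (mod 50). Since 37^(−1) ≡ 23 (mod 50), t ≡ 23·0 ≡ 0 (mod 50). So x ≡ 22 + 37·0 = 22 (mod 1850).
  Combine with x ≡ 28 (mod 49): write x = 22 + 1850·t and require 22 + 1850·t ≡ 28 (mod 49), i.e. 1850·t ≡ 28 − 22 ≡ 6 (mod 49). Since 1850^(−1) ≡ 4 (mod 49) (1850 ≡ 37 (mod 49)), t ≡ 4·6 ≡ 24 (mod 49). So x ≡ 22 + 1850·24 = 44422 (mod 90650).
Unique solution in [0, 90650): x = 44422.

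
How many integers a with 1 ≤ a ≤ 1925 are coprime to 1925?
1200

The number of a ∈ {1, ..., 1925} with gcd(a, 1925) = 1 is by definition Euler's totient φ(1925). φ is multiplicative, with φ(p^e) = p^e − p^(e−1). Factorise 1925 = 5^2 · 7 · 11. Then
  φ(1925) = (5^2 − 5^1) · (7 − 1) · (11 − 1) = 20 · 6 · 10 = 1200.
So there are 1200 such integers.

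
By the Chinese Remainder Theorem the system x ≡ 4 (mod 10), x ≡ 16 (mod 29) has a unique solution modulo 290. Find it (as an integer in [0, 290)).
x ≡ 74 (mod 290); the representative in [0, 290) is 74

The moduli 10, 29 are pairwise coprime, so by the CRT there is a unique solution mod 10·29 = 290.
Solve by successive substitution. Start with x ≡ 4 (mod 10).
  Combine with x ≡ 16 (mod 29): write x = 4 + 10·t and require 4 + 10·t ≡ 16 (mod 29), i.e. 10·t ≡ 16 − 4 ≡ 12 (mod 29). Since 10^(−1) ≡ 3 (mod 29), t ≡ 3·12 ≡ 7 (mod 29). So x ≡ 4 + 10·7 = 74 (mod 290).
Unique solution in [0, 290): x = 74.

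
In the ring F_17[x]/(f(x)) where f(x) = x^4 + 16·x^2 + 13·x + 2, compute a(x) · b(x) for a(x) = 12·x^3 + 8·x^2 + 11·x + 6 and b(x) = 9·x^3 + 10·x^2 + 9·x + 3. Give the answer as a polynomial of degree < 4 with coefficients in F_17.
a · b ≡ 12·x^3 + 8·x^2 + 8·x + 10 (mod f(x))

Multiply as integer polynomials: a · b = 108·x^6 + 192·x^5 + 287·x^4 + 272·x^3 + 183·x^2 + 87·x + 18. Reducing coefficients mod 17: a · b ≡ 6·x^6 + 5·x^5 + 15·x^4 + 13·x^2 + 2·x + 1. Now divide by f(x) = x^4 + 16·x^2 + 13·x + 2 in F_17[x], eliminating the leading term at each step:
  leading term 6·x^6: subtract (6·x^2)·f(x) = 6·x^6 + 11·x^4 + 10·x^3 + 12·x^2, leaving 5·x^5 + 4·x^4 + 7·x^3 + x^2 + 2·x + 1 (coefficients mod 17)
  leading term 5·x^5: subtract (5·x)·f(x) = 5·x^5 + 12·x^3 + 14·x^2 + 10·x, leaving 4·x^4 + 12·x^3 + 4·x^2 + 9·x + 1 (coefficients mod 17)
  leading term 4·x^4: subtract (4)·f(x) = 4·x^4 + 13·x^2 + x + 8, leaving 12·x^3 + 8·x^2 + 8·x + 10 (coefficients mod 17)
The degree is now < 4, so this is the remainder. Hence a · b ≡ 12·x^3 + 8·x^2 + 8·x + 10 in F_17[x]/(f).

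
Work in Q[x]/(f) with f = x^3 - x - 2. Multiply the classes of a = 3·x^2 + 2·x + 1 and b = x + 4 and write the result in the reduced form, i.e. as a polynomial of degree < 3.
First multiply in Q[x] without reducing: a · b = 3·x^3 + 14·x^2 + 9·x + 4. Now divide by f(x) = x^3 - x - 2, eliminating the leading term at each step:
  leading term 3·x^3: subtract (3)·f(x) = 3·x^3 - 3·x - 6, leaving 14·x^2 + 12·x + 10
The degree is now < 3, so this is the remainder. Hence a · b ≡ 14·x^2 + 12·x + 10 in Q[x]/(f).

Final answer: a · b ≡ 14·x^2 + 12·x + 10 (mod f(x))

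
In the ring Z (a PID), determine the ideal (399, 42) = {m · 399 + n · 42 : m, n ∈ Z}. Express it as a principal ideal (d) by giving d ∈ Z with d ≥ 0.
(399, 42) = (21); d = 21

In the PID Z, (a, b) is generated by gcd(a, b). Compute gcd(399, 42) with the extended Euclidean algorithm, tracking rows (r, s, t) with s·399 + t·42 = r:
  row A: (399, 1, 0)   [1·399 + 0·42 = 399]
  row B: (42, 0, 1)   [0·399 + 1·42 = 42]
  399 = 9·42 + 21   → row C = row A − 9·row B = (21, 1, −9)   [check: 1·399 − 9·42 = 21]
  42 = 2·21 + 0   → remainder 0, stop. gcd = 21 (last nonzero row C).
So gcd(399, 42) = 21, with Bézout identity 1·399 − 9·42 = 21. Containment (⊇): the Bézout identity exhibits 21 as an element of (399, 42), giving (21) ⊆ (399, 42). Containment (⊆): since 21 | 399 and 21 | 42 (399 = 21·19, 42 = 21·2), every Z-linear combination of 399 and 42 is divisible by 21, so (399, 42) ⊆ (21). Therefore (399, 42) = (21), d = 21.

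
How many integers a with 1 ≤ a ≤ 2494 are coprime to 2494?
1176

The number of a ∈ {1, ..., 2494} with gcd(a, 2494) = 1 is by definition Euler's totient φ(2494). φ is multiplicative, with φ(p^e) = p^e − p^(e−1). Factorise 2494 = 2 · 29 · 43. Then
  φ(2494) = (2 − 1) · (29 − 1) · (43 − 1) = 1 · 28 · 42 = 1176.
So there are 1176 such integers.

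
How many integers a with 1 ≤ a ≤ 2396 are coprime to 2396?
The number of a ∈ {1, ..., 2396} with gcd(a, 2396) = 1 is by definition Euler's totient φ(2396). φ is multiplicative, with φ(p^e) = p^e − p^(e−1). Factorise 2396 = 2^2 · 599. Then
  φ(2396) = (2^2 − 2^1) · (599 − 1) = 2 · 598 = 1196.
So there are 1196 such integers.

Final answer: 1196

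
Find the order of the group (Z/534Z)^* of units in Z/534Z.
(Z/534Z)^* consists of the classes a with gcd(a, 534) = 1, so its order is φ(534). φ is multiplicative, with φ(p^e) = p^e − p^(e−1). Factorise 534 = 2 · 3 · 89. Then
  φ(534) = (2 − 1) · (3 − 1) · (89 − 1) = 1 · 2 · 88 = 176.
Thus |(Z/534Z)^*| = 176.

Final answer: |(Z/534Z)^*| = 176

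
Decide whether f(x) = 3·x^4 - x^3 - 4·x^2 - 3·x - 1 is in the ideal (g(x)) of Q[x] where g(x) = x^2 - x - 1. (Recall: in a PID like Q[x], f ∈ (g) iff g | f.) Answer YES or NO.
YES

In Q[x] the ideal (g) consists of all multiples of g, so f ∈ (g) iff g | f, i.e. iff the remainder of f on division by g is 0. Divide f by g (g is monic, so eliminate the leading term of the running remainder at each step):
  leading term 3·x^4: subtract (3·x^2)·g(x) = 3·x^4 - 3·x^3 - 3·x^2, leaving 2·x^3 - x^2 - 3·x - 1
  leading term 2·x^3: subtract (2·x)·g(x) = 2·x^3 - 2·x^2 - 2·x, leaving x^2 - x - 1
  leading term x^2: subtract (1)·g(x) = x^2 - x - 1, leaving 0
The remainder is 0, so f(x) = g(x) · h(x) with h(x) = 3·x^2 + 2·x + 1. Hence g | f, i.e. f ∈ (g).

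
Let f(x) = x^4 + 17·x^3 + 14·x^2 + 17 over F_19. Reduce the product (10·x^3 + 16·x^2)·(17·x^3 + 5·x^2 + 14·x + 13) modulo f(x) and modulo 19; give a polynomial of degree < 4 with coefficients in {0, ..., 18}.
a · b ≡ 16·x^3 + 16·x^2 + 13·x (mod f(x))

Multiply as integer polynomials: a · b = 170·x^6 + 322·x^5 + 220·x^4 + 354·x^3 + 208·x^2. Reducing coefficients mod 19: a · b ≡ 18·x^6 + 18·x^5 + 11·x^4 + 12·x^3 + 18·x^2. Now divide by f(x) = x^4 + 17·x^3 + 14·x^2 + 17 in F_19[x], eliminating the leading term at each step:
  leading term 18·x^6: subtract (18·x^2)·f(x) = 18·x^6 + 2·x^5 + 5·x^4 + 2·x^2, leaving 16·x^5 + 6·x^4 + 12·x^3 + 16·x^2 (coefficients mod 19)
  leading term 16·x^5: subtract (16·x)·f(x) = 16·x^5 + 6·x^4 + 15·x^3 + 6·x, leaving 16·x^3 + 16·x^2 + 13·x (coefficients mod 19)
The degree is now < 4, so this is the remainder. Hence a · b ≡ 16·x^3 + 16·x^2 + 13·x in F_19[x]/(f).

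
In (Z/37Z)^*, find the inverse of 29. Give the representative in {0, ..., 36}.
Apply the extended Euclidean algorithm to (37, 29), tracking rows (r, s, t) with s·37 + t·29 = r. Each division r_prev = q·r_cur + r_new produces the new row as (previous row) − q·(current row):
  row A: (37, 1, 0)   [1·37 + 0·29 = 37]
  row B: (29, 0, 1)   [0·37 + 1·29 = 29]
  37 = 1·29 + 8   → row C = row A − 1·row B = (8, 1, −1)   [check: 1·37 − 1·29 = 8]
  29 = 3·8 + 5   → row D = row B − 3·row C = (5, −3, 4)   [check: −3·37 + 4·29 = 5]
  8 = 1·5 + 3   → row E = row C − 1·row D = (3, 4, −5)   [check: 4·37 − 5·29 = 3]
  5 = 1·3 + 2   → row F = row D − 1·row E = (2, −7, 9)   [check: −7·37 + 9·29 = 2]
  3 = 1·2 + 1   → row G = row E − 1·row F = (1, 11, −14)   [check: 11·37 − 14·29 = 1]
  2 = 2·1 + 0   → remainder 0, stop. gcd = 1 (last nonzero row G).
The gcd is 1, so 29 is invertible mod 37. The last nonzero row gives 11·37 − 14·29 = 1, so t = −14. So 29^(−1) ≡ −14 ≡ 23 (mod 37). Verify: 29 · 23 = 667 ≡ 1 (mod 37). ✓

Final answer: 29^(−1) ≡ 23 (mod 37)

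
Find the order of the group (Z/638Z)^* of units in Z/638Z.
|(Z/638Z)^*| = 280

(Z/638Z)^* consists of the classes a with gcd(a, 638) = 1, so its order is φ(638). φ is multiplicative, with φ(p^e) = p^e − p^(e−1). Factorise 638 = 2 · 11 · 29. Then
  φ(638) = (2 − 1) · (11 − 1) · (29 − 1) = 1 · 10 · 28 = 280.
Thus |(Z/638Z)^*| = 280.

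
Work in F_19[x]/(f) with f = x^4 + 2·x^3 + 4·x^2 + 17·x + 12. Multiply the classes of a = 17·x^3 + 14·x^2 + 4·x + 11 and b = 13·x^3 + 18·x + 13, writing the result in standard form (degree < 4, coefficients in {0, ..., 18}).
a · b ≡ x^3 + 13·x^2 + 14·x + 6 (mod f(x))

Multiply as integer polynomials: a · b = 221·x^6 + 182·x^5 + 358·x^4 + 616·x^3 + 254·x^2 + 250·x + 143. Reducing coefficients mod 19: a · b ≡ 12·x^6 + 11·x^5 + 16·x^4 + 8·x^3 + 7·x^2 + 3·x + 10. Now divide by f(x) = x^4 + 2·x^3 + 4·x^2 + 17·x + 12 in F_19[x], eliminating the leading term at each step:
  leading term 12·x^6: subtract (12·x^2)·f(x) = 12·x^6 + 5·x^5 + 10·x^4 + 14·x^3 + 11·x^2, leaving 6·x^5 + 6·x^4 + 13·x^3 + 15·x^2 + 3·x + 10 (coefficients mod 19)
  leading term 6·x^5: subtract (6·x)·f(x) = 6·x^5 + 12·x^4 + 5·x^3 + 7·x^2 + 15·x, leaving 13·x^4 + 8·x^3 + 8·x^2 + 7·x + 10 (coefficients mod 19)
  leading term 13·x^4: subtract (13)·f(x) = 13·x^4 + 7·x^3 + 14·x^2 + 12·x + 4, leaving x^3 + 13·x^2 + 14·x + 6 (coefficients mod 19)
The degree is now < 4, so this is the remainder. Hence a · b ≡ x^3 + 13·x^2 + 14·x + 6 in F_19[x]/(f).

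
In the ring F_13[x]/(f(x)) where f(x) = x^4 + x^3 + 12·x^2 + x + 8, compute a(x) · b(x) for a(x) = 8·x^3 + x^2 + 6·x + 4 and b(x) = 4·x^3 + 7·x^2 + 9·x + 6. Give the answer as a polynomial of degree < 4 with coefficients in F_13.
a · b ≡ 4·x^3 + 2·x^2 + x (mod f(x))

Multiply as integer polynomials: a · b = 32·x^6 + 60·x^5 + 103·x^4 + 115·x^3 + 88·x^2 + 72·x + 24. Reducing coefficients mod 13: a · b ≡ 6·x^6 + 8·x^5 + 12·x^4 + 11·x^3 + 10·x^2 + 7·x + 11. Now divide by f(x) = x^4 + x^3 + 12·x^2 + x + 8 in F_13[x], eliminating the leading term at each step:
  leading term 6·x^6: subtract (6·x^2)·f(x) = 6·x^6 + 6·x^5 + 7·x^4 + 6·x^3 + 9·x^2, leaving 2·x^5 + 5·x^4 + 5·x^3 + x^2 + 7·x + 11 (coefficients mod 13)
  leading term 2·x^5: subtract (2·x)·f(x) = 2·x^5 + 2·x^4 + 11·x^3 + 2·x^2 + 3·x, leaving 3·x^4 + 7·x^3 + 12·x^2 + 4·x + 11 (coefficients mod 13)
  leading term 3·x^4: subtract (3)·f(x) = 3·x^4 + 3·x^3 + 10·x^2 + 3·x + 11, leaving 4·x^3 + 2·x^2 + x (coefficients mod 13)
The degree is now < 4, so this is the remainder. Hence a · b ≡ 4·x^3 + 2·x^2 + x in F_13[x]/(f).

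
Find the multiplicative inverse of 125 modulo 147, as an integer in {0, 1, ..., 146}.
Apply the extended Euclidean algorithm to (147, 125), tracking rows (r, s, t) with s·147 + t·125 = r. Each division r_prev = q·r_cur + r_new produces the new row as (previous row) − q·(current row):
  row A: (147, 1, 0)   [1·147 + 0·125 = 147]
  row B: (125, 0, 1)   [0·147 + 1·125 = 125]
  147 = 1·125 + 22   → row C = row A − 1·row B = (22, 1, −1)   [check: 1·147 − 1·125 = 22]
  125 = 5·22 + 15   → row D = row B − 5·row C = (15, −5, 6)   [check: −5·147 + 6·125 = 15]
  22 = 1·15 + 7   → row E = row C − 1·row D = (7, 6, −7)   [check: 6·147 − 7·125 = 7]
  15 = 2·7 + 1   → row F = row D − 2·row E = (1, −17, 20)   [check: −17·147 + 20·125 = 1]
  7 = 7·1 + 0   → remainder 0, stop. gcd = 1 (last nonzero row F).
The gcd is 1, so 125 is invertible mod 147. The last nonzero row gives −17·147 + 20·125 = 1, so t = 20. So 125^(−1) ≡ 20 (mod 147). Verify: 125 · 20 = 2500 ≡ 1 (mod 147). ✓

Final answer: 125^(−1) ≡ 20 (mod 147)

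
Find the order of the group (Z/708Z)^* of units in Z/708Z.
(Z/708Z)^* consists of the classes a with gcd(a, 708) = 1, so its order is φ(708). φ is multiplicative, with φ(p^e) = p^e − p^(e−1). Factorise 708 = 2^2 · 3 · 59. Then
  φ(708) = (2^2 − 2^1) · (3 − 1) · (59 − 1) = 2 · 2 · 58 = 232.
Thus |(Z/708Z)^*| = 232.

Final answer: |(Z/708Z)^*| = 232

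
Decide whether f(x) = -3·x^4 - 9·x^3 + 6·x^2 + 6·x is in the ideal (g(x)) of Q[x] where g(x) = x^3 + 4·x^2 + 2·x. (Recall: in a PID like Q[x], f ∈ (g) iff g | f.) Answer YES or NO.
In Q[x] the ideal (g) consists of all multiples of g, so f ∈ (g) iff g | f, i.e. iff the remainder of f on division by g is 0. Divide f by g (g is monic, so eliminate the leading term of the running remainder at each step):
  leading term -3·x^4: subtract (-3·x)·g(x) = -3·x^4 - 12·x^3 - 6·x^2, leaving 3·x^3 + 12·x^2 + 6·x
  leading term 3·x^3: subtract (3)·g(x) = 3·x^3 + 12·x^2 + 6·x, leaving 0
The remainder is 0, so f(x) = g(x) · h(x) with h(x) = 3 - 3·x. Hence g | f, i.e. f ∈ (g).

Final answer: YES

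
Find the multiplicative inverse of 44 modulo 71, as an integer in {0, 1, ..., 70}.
Apply the extended Euclidean algorithm to (71, 44), tracking rows (r, s, t) with s·71 + t·44 = r. Each division r_prev = q·r_cur + r_new produces the new row as (previous row) − q·(current row):
  row A: (71, 1, 0)   [1·71 + 0·44 = 71]
  row B: (44, 0, 1)   [0·71 + 1·44 = 44]
  71 = 1·44 + 27   → row C = row A − 1·row B = (27, 1, −1)   [check: 1·71 − 1·44 = 27]
  44 = 1·27 + 17   → row D = row B − 1·row C = (17, −1, 2)   [check: −1·71 + 2·44 = 17]
  27 = 1·17 + 10   → row E = row C − 1·row D = (10, 2, −3)   [check: 2·71 − 3·44 = 10]
  17 = 1·10 + 7   → row F = row D − 1·row E = (7, −3, 5)   [check: −3·71 + 5·44 = 7]
  10 = 1·7 + 3   → row G = row E − 1·row F = (3, 5, −8)   [check: 5·71 − 8·44 = 3]
  7 = 2·3 + 1   → row H = row F − 2·row G = (1, −13, 21)   [check: −13·71 + 21·44 = 1]
  3 = 3·1 + 0   → remainder 0, stop. gcd = 1 (last nonzero row H).
The gcd is 1, so 44 is invertible mod 71. The last nonzero row gives −13·71 + 21·44 = 1, so t = 21. So 44^(−1) ≡ 21 (mod 71). Verify: 44 · 21 = 924 ≡ 1 (mod 71). ✓

Final answer: 44^(−1) ≡ 21 (mod 71)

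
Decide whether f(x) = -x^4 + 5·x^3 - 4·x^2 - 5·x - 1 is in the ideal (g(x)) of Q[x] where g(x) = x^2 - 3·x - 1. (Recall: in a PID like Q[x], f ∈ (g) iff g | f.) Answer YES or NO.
In Q[x] the ideal (g) consists of all multiples of g, so f ∈ (g) iff g | f, i.e. iff the remainder of f on division by g is 0. Divide f by g (g is monic, so eliminate the leading term of the running remainder at each step):
  leading term -x^4: subtract (-x^2)·g(x) = -x^4 + 3·x^3 + x^2, leaving 2·x^3 - 5·x^2 - 5·x - 1
  leading term 2·x^3: subtract (2·x)·g(x) = 2·x^3 - 6·x^2 - 2·x, leaving x^2 - 3·x - 1
  leading term x^2: subtract (1)·g(x) = x^2 - 3·x - 1, leaving 0
The remainder is 0, so f(x) = g(x) · h(x) with h(x) = -x^2 + 2·x + 1. Hence g | f, i.e. f ∈ (g).

Final answer: YES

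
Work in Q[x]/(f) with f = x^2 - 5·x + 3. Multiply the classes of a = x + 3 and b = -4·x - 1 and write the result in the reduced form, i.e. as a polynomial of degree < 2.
First multiply in Q[x] without reducing: a · b = -4·x^2 - 13·x - 3. Now divide by f(x) = x^2 - 5·x + 3, eliminating the leading term at each step:
  leading term -4·x^2: subtract (-4)·f(x) = -4·x^2 + 20·x - 12, leaving 9 - 33·x
The degree is now < 2, so this is the remainder. Hence a · b ≡ 9 - 33·x in Q[x]/(f).

Final answer: a · b ≡ 9 - 33·x (mod f(x))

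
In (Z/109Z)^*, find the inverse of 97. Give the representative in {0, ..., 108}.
97^(−1) ≡ 9 (mod 109)

Apply the extended Euclidean algorithm to (109, 97), tracking rows (r, s, t) with s·109 + t·97 = r. Each division r_prev = q·r_cur + r_new produces the new row as (previous row) − q·(current row):
  row A: (109, 1, 0)   [1·109 + 0·97 = 109]
  row B: (97, 0, 1)   [0·109 + 1·97 = 97]
  109 = 1·97 + 12   → row C = row A − 1·row B = (12, 1, −1)   [check: 1·109 − 1·97 = 12]
  97 = 8·12 + 1   → row D = row B − 8·row C = (1, −8, 9)   [check: −8·109 + 9·97 = 1]
  12 = 12·1 + 0   → remainder 0, stop. gcd = 1 (last nonzero row D).
The gcd is 1, so 97 is invertible mod 109. The last nonzero row gives −8·109 + 9·97 = 1, so t = 9. So 97^(−1) ≡ 9 (mod 109). Verify: 97 · 9 = 873 ≡ 1 (mod 109). ✓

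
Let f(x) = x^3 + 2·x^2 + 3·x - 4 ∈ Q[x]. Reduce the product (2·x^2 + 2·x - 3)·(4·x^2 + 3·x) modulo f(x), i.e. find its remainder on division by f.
a · b ≡ -26·x^2 + 29·x - 8 (mod f(x))

First multiply in Q[x] without reducing: a · b = 8·x^4 + 14·x^3 - 6·x^2 - 9·x. Now divide by f(x) = x^3 + 2·x^2 + 3·x - 4, eliminating the leading term at each step:
  leading term 8·x^4: subtract (8·x)·f(x) = 8·x^4 + 16·x^3 + 24·x^2 - 32·x, leaving -2·x^3 - 30·x^2 + 23·x
  leading term -2·x^3: subtract (-2)·f(x) = -2·x^3 - 4·x^2 - 6·x + 8, leaving -26·x^2 + 29·x - 8
The degree is now < 3, so this is the remainder. Hence a · b ≡ -26·x^2 + 29·x - 8 in Q[x]/(f).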